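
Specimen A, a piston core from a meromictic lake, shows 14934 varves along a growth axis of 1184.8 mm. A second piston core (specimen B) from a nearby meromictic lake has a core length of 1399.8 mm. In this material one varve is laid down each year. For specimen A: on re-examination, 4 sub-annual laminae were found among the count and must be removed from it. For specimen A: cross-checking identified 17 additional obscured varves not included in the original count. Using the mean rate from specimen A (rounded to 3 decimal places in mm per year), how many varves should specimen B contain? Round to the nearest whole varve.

Specimen A: adjusted count: 14934 − 4 + 17 = 14947 varves.
A: Extension rate ≈ 1184.8 / 14947 = 0.079 mm/year.
For B, 1399.8 / 0.079 = 17718.99 years ≈ 17719 varves.

17719 varves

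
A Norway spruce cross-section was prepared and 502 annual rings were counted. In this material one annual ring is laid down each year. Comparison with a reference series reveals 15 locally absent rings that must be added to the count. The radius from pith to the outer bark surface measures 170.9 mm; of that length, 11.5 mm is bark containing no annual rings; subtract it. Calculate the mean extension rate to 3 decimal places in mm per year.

Correcting the raw count gives 502 + 15 = 517 true annual rings.
Net length = 170.9 − 11.5 = 159.4 mm.
159.4 mm over 517 years gives 159.4 / 517 ≈ 0.308 mm per year.

0.308 mm per year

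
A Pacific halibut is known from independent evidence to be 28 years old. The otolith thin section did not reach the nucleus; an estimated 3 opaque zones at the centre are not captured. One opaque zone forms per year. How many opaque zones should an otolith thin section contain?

25 opaque zones

At one opaque zone per year, 28 years correspond to 28 opaque zones.
28 − 3 missed = 25 opaque zones expected in the prepared section.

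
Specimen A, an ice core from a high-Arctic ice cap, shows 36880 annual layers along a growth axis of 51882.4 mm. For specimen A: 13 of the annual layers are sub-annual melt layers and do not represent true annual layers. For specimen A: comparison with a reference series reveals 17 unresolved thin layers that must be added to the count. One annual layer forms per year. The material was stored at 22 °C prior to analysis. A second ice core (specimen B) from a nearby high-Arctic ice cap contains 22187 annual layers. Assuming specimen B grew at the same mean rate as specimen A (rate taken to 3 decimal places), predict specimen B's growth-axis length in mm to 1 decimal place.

31217.1 mm

Specimen A: correcting the raw count gives 36880 − 13 + 17 = 36884 true annual layers.
A: 51882.4 mm over 36884 years gives 51882.4 / 36884 ≈ 1.407 mm per year.
Length of B = 1.407 × 22187 = 31217.1 mm.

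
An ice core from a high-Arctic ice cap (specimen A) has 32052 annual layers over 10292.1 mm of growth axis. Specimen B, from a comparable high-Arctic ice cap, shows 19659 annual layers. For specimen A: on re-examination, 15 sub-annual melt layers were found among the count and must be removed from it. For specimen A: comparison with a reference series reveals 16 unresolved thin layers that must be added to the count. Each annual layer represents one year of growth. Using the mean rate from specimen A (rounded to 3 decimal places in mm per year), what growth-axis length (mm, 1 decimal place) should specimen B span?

6310.5 mm

Specimen A: true annual layer count = 32052 − 15 + 16 = 32053.
A: Extension rate ≈ 10292.1 / 32053 = 0.321 mm per year.
Length of B = 0.321 × 19659 = 6310.5 mm.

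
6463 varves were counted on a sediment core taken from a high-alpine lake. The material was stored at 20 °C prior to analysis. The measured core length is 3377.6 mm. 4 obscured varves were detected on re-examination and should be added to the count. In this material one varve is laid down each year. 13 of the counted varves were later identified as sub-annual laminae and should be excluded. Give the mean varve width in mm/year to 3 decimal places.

0.523 mm/year

True varve count = 6463 − 13 + 4 = 6454.
Extension rate ≈ 3377.6 / 6454 = 0.523 mm/year.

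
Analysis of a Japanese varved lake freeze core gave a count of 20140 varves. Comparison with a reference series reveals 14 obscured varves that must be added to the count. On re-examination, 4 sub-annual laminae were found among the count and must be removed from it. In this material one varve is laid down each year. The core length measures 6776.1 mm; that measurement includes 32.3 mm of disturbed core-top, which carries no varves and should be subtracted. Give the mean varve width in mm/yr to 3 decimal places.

Correcting the raw count gives 20140 − 4 + 14 = 20150 true varves.
Net length = 6776.1 − 32.3 = 6743.8 mm.
Mean rate = 6743.8 mm / 20150 years ≈ 0.335 mm/yr.

0.335 mm/yr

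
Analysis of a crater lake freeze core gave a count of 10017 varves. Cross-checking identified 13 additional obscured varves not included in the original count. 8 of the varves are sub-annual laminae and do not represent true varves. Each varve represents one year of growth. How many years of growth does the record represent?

True varve count = 10017 − 8 + 13 = 10022.
One varve per year makes the duration 10022 years.

10022 years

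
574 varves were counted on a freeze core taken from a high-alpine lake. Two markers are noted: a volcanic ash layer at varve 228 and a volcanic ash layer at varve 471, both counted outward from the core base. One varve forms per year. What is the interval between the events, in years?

243 yr

The two markers are separated by 471 − 228 = 243 varves.
That is 243 years at one varve per year.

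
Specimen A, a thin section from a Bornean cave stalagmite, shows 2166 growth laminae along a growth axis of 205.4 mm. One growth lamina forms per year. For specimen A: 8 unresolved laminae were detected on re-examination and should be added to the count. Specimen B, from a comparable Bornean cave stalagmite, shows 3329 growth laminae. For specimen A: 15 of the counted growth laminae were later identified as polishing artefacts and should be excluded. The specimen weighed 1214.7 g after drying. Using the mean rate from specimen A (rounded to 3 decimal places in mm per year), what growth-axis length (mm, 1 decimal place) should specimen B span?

316.3 mm

Specimen A: after corrections the count is 2166 − 15 + 8 = 2159 growth laminae.
A: Extension rate ≈ 205.4 / 2159 = 0.095 mm per year.
B's length ≈ 0.095 × 3329 = 316.3 mm.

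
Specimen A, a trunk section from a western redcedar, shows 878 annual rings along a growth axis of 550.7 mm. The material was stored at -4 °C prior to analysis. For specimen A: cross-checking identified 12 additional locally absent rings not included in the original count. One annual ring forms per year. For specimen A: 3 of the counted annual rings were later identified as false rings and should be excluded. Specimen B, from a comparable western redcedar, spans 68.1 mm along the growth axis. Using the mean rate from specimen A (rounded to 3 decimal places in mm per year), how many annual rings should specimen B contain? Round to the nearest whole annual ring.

110 annual rings

Specimen A: adjusted count: 878 − 3 + 12 = 887 annual rings.
A: 550.7 mm over 887 years gives 550.7 / 887 ≈ 0.621 mm per year.
For B, 68.1 / 0.621 = 109.66 years ≈ 110 annual rings.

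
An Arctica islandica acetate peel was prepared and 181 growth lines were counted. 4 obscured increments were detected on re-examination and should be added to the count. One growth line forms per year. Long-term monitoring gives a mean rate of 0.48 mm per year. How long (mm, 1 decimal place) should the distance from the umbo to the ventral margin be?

88.8 mm

Adjusted count: 181 + 4 = 185 growth lines.
Predicted length = 0.48 mm/year × 185 years = 88.8 mm.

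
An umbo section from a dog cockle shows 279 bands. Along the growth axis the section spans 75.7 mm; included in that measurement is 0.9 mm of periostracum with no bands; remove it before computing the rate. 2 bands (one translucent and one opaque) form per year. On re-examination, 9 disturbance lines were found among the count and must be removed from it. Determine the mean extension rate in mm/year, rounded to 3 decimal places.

Correcting the raw count gives 279 − 9 = 270 true bands.
Dividing by 2 bands per year: 270 / 2 = 135 years.
The growth record spans 75.7 − 0.9 = 74.8 mm.
Extension rate ≈ 74.8 / 135 = 0.554 mm/year.

0.554 mm/year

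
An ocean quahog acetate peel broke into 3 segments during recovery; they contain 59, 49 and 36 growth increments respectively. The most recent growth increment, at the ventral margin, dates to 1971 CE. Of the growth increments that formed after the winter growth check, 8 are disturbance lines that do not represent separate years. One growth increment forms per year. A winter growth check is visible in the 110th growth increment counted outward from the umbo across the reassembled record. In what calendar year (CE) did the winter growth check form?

Total growth increments = 59 + 49 + 36 = 144.
144 − 110 = 34 growth increments lie beyond the winter growth check toward the ventral margin.
Removing the 8 false growth increments leaves 34 − 8 = 26 true growth increments beyond the winter growth check.
Counting back 26 years from 1971 CE places the winter growth check in 1971 − 26 = 1945 CE.

1945 CE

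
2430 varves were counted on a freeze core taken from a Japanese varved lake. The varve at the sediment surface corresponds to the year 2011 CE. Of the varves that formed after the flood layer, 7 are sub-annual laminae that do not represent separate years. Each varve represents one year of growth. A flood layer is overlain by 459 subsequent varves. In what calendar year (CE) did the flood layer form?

1559 CE

459 varves formed after the flood layer.
Removing the 7 false varves leaves 459 − 7 = 452 true varves beyond the flood layer.
Counting back 452 years from 2011 CE places the flood layer in 2011 − 452 = 1559 CE.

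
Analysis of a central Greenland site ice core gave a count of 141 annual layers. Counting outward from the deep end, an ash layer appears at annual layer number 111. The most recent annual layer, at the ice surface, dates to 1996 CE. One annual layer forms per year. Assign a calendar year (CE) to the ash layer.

1966 CE

Between annual layer 111 and the ice surface there are 141 − 111 = 30 annual layers.
The annual layer at the ice surface is 1996 CE, so the ash layer dates to 1996 − 30 = 1966 CE.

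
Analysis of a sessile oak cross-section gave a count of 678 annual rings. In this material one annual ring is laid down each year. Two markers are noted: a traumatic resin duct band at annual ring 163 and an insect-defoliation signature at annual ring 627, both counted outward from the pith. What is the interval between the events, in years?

464 yr

627 − 163 = 464 annual rings lie between the two events.
That is 464 years at one annual ring per year.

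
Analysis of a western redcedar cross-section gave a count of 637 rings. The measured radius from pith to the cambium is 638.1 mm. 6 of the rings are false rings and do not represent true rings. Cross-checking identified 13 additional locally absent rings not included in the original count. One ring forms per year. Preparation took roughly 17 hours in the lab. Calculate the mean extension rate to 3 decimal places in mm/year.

Adjusted count: 637 − 6 + 13 = 644 rings.
Extension rate ≈ 638.1 / 644 = 0.991 mm/year.

0.991 mm/year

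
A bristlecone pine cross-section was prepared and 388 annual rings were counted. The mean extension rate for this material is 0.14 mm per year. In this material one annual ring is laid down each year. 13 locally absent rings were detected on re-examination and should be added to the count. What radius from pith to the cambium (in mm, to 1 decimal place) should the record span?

True annual ring count = 388 + 13 = 401.
401 years at 0.14 mm/year gives 0.14 × 401 = 56.1 mm.

56.1 mm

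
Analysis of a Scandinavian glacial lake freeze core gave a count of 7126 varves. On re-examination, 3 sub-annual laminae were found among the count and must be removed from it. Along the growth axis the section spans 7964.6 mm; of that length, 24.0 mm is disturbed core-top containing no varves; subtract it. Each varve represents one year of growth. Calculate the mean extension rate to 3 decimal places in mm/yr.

After corrections the count is 7126 − 3 = 7123 varves.
The growth record spans 7964.6 − 24.0 = 7940.6 mm.
Extension rate ≈ 7940.6 / 7123 = 1.115 mm/yr.

1.115 mm/yr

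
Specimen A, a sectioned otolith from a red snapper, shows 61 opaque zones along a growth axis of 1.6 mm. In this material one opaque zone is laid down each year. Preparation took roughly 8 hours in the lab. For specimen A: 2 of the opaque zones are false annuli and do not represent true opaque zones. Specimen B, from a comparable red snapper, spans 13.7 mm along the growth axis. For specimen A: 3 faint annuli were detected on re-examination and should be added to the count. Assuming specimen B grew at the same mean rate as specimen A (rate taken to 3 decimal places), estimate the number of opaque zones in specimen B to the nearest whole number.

527 opaque zones

Specimen A: after corrections the count is 61 − 2 + 3 = 62 opaque zones.
A: 1.6 mm over 62 years gives 1.6 / 62 ≈ 0.026 mm/yr.
Specimen B: 13.7 mm / 0.026 mm per year = 526.92 years ≈ 527 opaque zones.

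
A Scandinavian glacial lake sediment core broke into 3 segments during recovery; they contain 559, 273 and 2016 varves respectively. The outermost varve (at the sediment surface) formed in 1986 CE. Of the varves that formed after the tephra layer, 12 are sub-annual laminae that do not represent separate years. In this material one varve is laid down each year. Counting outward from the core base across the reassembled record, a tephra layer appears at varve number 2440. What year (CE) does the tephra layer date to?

1590 CE

Total varves = 559 + 273 + 2016 = 2848.
The tephra layer sits at varve 2440 from the core base, so 2848 − 2440 = 408 varves formed after it.
408 − 12 false = 396 true varves after the tephra layer.
The varve at the sediment surface is 1986 CE, so the tephra layer dates to 1986 − 396 = 1590 CE.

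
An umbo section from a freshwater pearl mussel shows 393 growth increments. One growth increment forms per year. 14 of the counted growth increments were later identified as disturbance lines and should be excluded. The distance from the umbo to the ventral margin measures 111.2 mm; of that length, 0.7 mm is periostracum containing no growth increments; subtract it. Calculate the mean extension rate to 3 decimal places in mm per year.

0.292 mm per year

Correcting the raw count gives 393 − 14 = 379 true growth increments.
Removing the 0.7 mm offcut leaves 111.2 − 0.7 = 110.5 mm.
Mean rate = 110.5 mm / 379 years ≈ 0.292 mm per year.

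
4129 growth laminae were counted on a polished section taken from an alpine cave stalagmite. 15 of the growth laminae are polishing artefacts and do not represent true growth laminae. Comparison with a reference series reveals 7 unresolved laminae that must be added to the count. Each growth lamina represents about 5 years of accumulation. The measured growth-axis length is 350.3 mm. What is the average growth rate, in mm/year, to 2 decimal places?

0.02 mm/year

Correcting the raw count gives 4129 − 15 + 7 = 4121 true growth laminae.
Multiplying by 5 years per growth lamina: 4121 × 5 = 20605 years.
350.3 mm over 20605 years gives 350.3 / 20605 ≈ 0.02 mm/year.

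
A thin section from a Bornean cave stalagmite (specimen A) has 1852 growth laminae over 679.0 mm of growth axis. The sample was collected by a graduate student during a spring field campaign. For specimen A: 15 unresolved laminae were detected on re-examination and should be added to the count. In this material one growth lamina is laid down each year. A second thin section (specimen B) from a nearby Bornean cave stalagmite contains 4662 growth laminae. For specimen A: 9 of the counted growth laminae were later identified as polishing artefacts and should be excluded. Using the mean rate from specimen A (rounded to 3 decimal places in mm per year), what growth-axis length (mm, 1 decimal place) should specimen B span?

Specimen A: true growth lamina count = 1852 − 9 + 15 = 1858.
A: Mean rate = 679.0 mm / 1858 years ≈ 0.365 mm/year.
B's length ≈ 0.365 × 4662 = 1701.6 mm.

1701.6 mm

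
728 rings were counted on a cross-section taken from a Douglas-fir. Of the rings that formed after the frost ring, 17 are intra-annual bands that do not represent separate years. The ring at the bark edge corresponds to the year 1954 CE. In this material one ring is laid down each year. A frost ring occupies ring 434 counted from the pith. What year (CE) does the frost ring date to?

Between ring 434 and the bark edge there are 728 − 434 = 294 rings.
Removing the 17 false rings leaves 294 − 17 = 277 true rings beyond the frost ring.
Counting back 277 years from 1954 CE places the frost ring in 1954 − 277 = 1677 CE.

1677 CE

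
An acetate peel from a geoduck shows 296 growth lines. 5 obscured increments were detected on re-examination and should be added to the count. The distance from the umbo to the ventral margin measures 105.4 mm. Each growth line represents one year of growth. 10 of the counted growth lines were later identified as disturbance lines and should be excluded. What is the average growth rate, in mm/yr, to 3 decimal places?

0.362 mm/yr

After corrections the count is 296 − 10 + 5 = 291 growth lines.
Extension rate ≈ 105.4 / 291 = 0.362 mm/yr.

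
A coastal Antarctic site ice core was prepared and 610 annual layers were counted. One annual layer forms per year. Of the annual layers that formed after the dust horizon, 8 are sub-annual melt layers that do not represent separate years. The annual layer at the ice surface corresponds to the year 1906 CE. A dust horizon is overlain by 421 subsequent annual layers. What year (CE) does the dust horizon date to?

1493 CE

There are 421 annual layers younger than the dust horizon.
421 − 8 false = 413 true annual layers after the dust horizon.
1906 − 413 = 1493 CE.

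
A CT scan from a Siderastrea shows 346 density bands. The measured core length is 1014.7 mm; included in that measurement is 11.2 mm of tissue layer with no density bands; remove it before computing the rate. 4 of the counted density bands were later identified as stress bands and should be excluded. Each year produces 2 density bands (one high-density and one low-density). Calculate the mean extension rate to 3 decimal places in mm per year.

5.868 mm per year

After corrections the count is 346 − 4 = 342 density bands.
342 density bands at 2 per year is 342 / 2 = 171 years.
Removing the 11.2 mm offcut leaves 1014.7 − 11.2 = 1003.5 mm.
Mean rate = 1003.5 mm / 171 years ≈ 5.868 mm per year.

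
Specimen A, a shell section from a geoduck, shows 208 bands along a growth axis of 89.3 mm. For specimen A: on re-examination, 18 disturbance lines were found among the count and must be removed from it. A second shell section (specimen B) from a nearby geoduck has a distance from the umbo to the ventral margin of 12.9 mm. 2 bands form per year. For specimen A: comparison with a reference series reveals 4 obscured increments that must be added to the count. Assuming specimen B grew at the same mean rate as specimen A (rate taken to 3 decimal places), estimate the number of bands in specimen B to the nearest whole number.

28 bands

Specimen A: after corrections the count is 208 − 18 + 4 = 194 bands.
Specimen A: with 2 bands per year, 194 / 2 = 97 years.
A: Mean rate = 89.3 mm / 97 years ≈ 0.921 mm per year.
For B, 12.9 / 0.921 = 14.01 years; at 2 bands per year that is 14.01 × 2 ≈ 28 bands.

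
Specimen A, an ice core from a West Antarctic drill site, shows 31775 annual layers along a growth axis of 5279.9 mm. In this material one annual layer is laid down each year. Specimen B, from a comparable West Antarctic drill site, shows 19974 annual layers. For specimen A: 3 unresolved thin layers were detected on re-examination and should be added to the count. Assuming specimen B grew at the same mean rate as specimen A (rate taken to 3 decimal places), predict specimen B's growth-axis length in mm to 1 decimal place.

3315.7 mm

Specimen A: correcting the raw count gives 31775 + 3 = 31778 true annual layers.
A: Extension rate ≈ 5279.9 / 31778 = 0.166 mm per year.
B's length ≈ 0.166 × 19974 = 3315.7 mm.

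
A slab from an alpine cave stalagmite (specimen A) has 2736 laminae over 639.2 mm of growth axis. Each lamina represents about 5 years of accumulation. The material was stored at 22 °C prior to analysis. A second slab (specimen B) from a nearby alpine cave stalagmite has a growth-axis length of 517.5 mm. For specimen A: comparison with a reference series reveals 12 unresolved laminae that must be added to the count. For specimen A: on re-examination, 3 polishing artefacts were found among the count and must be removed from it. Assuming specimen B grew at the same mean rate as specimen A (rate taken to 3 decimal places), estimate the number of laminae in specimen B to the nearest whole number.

2202 laminae

Specimen A: true lamina count = 2736 − 3 + 12 = 2745.
Specimen A: at 5 years per lamina, 2745 × 5 = 13725 years.
A: Mean rate = 639.2 mm / 13725 years ≈ 0.047 mm/yr.
For B, 517.5 / 0.047 = 11010.64 years; at 5 years per lamina that is 11010.64 / 5 ≈ 2202 laminae.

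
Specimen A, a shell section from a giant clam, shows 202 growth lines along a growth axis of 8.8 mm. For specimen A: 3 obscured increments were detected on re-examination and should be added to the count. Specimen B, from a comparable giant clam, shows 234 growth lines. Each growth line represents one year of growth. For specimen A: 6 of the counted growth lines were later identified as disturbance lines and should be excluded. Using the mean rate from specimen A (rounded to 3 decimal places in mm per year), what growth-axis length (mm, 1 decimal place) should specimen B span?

Specimen A: true growth line count = 202 − 6 + 3 = 199.
A: Mean rate = 8.8 mm / 199 years ≈ 0.044 mm per year.
B's length ≈ 0.044 × 234 = 10.3 mm.

10.3 mm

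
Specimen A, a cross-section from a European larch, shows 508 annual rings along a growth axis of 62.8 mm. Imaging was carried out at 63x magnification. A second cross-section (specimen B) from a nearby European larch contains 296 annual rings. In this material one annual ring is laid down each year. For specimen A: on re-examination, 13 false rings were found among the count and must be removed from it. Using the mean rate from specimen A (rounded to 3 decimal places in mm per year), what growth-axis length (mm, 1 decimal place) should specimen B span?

37.6 mm

Specimen A: true annual ring count = 508 − 13 = 495.
A: Extension rate ≈ 62.8 / 495 = 0.127 mm/yr.
Length of B = 0.127 × 296 = 37.6 mm.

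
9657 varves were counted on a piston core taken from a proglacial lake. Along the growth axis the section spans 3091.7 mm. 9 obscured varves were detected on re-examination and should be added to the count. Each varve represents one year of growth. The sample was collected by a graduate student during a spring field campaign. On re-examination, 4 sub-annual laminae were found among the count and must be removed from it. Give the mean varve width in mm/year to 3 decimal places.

True varve count = 9657 − 4 + 9 = 9662.
Extension rate ≈ 3091.7 / 9662 = 0.320 mm/year.

0.320 mm/year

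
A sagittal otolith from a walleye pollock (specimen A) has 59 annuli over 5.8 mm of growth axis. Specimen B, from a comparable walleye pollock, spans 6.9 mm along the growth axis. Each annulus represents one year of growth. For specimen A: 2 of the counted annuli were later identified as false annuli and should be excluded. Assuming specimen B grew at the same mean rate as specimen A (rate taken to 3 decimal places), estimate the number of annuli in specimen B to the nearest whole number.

Specimen A: adjusted count: 59 − 2 = 57 annuli.
A: Extension rate ≈ 5.8 / 57 = 0.102 mm/yr.
Specimen B: 6.9 mm / 0.102 mm per year = 67.65 years ≈ 68 annuli.

68 annuli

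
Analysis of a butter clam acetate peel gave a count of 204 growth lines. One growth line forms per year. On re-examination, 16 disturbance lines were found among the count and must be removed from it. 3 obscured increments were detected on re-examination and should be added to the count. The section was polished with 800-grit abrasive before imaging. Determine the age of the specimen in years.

191 years

Adjusted count: 204 − 16 + 3 = 191 growth lines.
With a one-to-one growth line periodicity this is 191 years.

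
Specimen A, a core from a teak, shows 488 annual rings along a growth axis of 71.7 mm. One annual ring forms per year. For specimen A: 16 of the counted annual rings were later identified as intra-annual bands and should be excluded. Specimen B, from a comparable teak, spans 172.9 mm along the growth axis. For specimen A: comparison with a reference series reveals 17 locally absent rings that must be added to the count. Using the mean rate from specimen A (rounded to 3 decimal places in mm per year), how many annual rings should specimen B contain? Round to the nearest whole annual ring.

1176 annual rings

Specimen A: adjusted count: 488 − 16 + 17 = 489 annual rings.
A: 71.7 mm over 489 years gives 71.7 / 489 ≈ 0.147 mm/year.
For B, 172.9 / 0.147 = 1176.19 years ≈ 1176 annual rings.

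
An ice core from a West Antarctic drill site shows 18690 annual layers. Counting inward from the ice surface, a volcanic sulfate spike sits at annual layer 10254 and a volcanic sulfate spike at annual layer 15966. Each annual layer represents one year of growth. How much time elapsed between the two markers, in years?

Separation: 15966 − 10254 = 5712 annual layers.
That is 5712 years at one annual layer per year.

5712 years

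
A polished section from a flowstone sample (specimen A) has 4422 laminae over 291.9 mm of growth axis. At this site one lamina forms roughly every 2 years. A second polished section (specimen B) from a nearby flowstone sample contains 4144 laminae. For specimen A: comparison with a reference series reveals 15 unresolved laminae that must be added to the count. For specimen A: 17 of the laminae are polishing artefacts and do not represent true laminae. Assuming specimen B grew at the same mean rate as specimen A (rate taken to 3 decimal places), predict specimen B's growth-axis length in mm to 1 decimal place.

273.5 mm

Specimen A: after corrections the count is 4422 − 17 + 15 = 4420 laminae.
Specimen A: 4420 laminae at 2 years each span 4420 × 2 = 8840 years.
A: Extension rate ≈ 291.9 / 8840 = 0.033 mm per year.
Specimen B: at 2 years per lamina, 4144 × 2 = 8288 years. For B, 0.033 mm/year × 8288 years = 273.5 mm.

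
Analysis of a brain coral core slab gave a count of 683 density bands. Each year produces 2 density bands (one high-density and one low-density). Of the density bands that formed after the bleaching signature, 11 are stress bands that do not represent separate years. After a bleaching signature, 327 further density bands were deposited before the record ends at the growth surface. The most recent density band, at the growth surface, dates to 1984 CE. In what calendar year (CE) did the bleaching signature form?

1826 CE

There are 327 density bands younger than the bleaching signature.
327 − 11 false = 316 true density bands after the bleaching signature.
316 density bands at 2 per year is 316 / 2 = 158 years.
The density band at the growth surface is 1984 CE, so the bleaching signature dates to 1984 − 158 = 1826 CE.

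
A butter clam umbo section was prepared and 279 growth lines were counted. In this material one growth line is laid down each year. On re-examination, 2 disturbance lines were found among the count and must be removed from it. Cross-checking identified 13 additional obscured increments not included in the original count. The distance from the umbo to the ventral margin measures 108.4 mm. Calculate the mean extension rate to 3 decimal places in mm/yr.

0.374 mm/yr

Correcting the raw count gives 279 − 2 + 13 = 290 true growth lines.
108.4 mm over 290 years gives 108.4 / 290 ≈ 0.374 mm/yr.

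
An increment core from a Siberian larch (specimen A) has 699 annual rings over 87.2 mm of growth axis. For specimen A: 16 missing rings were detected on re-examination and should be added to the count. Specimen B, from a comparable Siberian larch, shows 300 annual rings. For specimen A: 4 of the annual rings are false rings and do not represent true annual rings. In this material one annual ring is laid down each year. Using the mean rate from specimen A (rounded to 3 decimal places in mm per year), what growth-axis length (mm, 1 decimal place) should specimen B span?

36.9 mm

Specimen A: true annual ring count = 699 − 4 + 16 = 711.
A: Mean rate = 87.2 mm / 711 years ≈ 0.123 mm/yr.
Length of B = 0.123 × 300 = 36.9 mm.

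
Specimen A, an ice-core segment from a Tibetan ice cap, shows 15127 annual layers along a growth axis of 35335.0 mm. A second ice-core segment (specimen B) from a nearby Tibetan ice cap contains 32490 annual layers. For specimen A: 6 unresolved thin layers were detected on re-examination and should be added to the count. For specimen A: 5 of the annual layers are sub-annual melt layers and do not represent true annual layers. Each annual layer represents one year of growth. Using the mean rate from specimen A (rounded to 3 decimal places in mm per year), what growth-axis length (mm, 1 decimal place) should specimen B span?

Specimen A: true annual layer count = 15127 − 5 + 6 = 15128.
A: Mean rate = 35335.0 mm / 15128 years ≈ 2.336 mm/year.
Length of B = 2.336 × 32490 = 75896.6 mm.

75896.6 mm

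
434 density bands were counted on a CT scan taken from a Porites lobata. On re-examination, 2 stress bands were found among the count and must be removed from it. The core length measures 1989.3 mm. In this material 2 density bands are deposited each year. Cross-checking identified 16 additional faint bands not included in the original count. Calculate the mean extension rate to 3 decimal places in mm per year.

True density band count = 434 − 2 + 16 = 448.
With 2 density bands per year, 448 / 2 = 224 years.
1989.3 mm over 224 years gives 1989.3 / 224 ≈ 8.881 mm per year.

8.881 mm per year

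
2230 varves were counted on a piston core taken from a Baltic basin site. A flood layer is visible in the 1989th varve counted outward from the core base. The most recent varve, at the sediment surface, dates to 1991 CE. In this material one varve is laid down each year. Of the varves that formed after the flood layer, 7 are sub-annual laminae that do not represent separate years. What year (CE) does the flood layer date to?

The flood layer sits at varve 1989 from the core base, so 2230 − 1989 = 241 varves formed after it.
Excluding 7 false varves: 241 − 7 = 234.
1991 − 234 = 1757 CE.

1757 CE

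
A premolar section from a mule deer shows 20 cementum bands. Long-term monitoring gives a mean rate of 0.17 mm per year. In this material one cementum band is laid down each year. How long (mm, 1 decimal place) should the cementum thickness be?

20 years of growth are recorded.
Predicted length = 0.17 mm/year × 20 years = 3.4 mm.

3.4 mm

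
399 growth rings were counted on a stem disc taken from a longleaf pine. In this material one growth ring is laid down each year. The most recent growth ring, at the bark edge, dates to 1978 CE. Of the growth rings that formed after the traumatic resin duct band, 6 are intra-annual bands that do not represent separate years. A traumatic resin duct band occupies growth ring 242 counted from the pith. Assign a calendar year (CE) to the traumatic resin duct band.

399 − 242 = 157 growth rings lie beyond the traumatic resin duct band toward the bark edge.
157 − 6 false = 151 true growth rings after the traumatic resin duct band.
Counting back 151 years from 1978 CE places the traumatic resin duct band in 1978 − 151 = 1827 CE.

1827 CE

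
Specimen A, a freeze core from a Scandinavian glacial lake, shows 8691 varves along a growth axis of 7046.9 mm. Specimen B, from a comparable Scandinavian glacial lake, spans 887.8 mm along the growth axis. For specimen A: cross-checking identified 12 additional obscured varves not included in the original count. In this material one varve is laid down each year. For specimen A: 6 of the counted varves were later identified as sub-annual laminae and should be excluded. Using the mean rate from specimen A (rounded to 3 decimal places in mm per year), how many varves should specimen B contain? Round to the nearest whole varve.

Specimen A: true varve count = 8691 − 6 + 12 = 8697.
A: 7046.9 mm over 8697 years gives 7046.9 / 8697 ≈ 0.810 mm per year.
B spans 887.8 / 0.810 = 1096.05 years ≈ 1096 varves.

1096 varves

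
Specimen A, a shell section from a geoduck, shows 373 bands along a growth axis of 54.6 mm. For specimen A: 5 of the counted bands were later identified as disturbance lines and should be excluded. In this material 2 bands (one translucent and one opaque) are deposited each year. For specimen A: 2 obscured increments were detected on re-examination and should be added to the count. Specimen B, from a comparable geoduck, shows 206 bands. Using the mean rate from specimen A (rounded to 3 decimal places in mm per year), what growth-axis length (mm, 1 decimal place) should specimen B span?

Specimen A: adjusted count: 373 − 5 + 2 = 370 bands.
Specimen A: 370 bands at 2 per year is 370 / 2 = 185 years.
A: Extension rate ≈ 54.6 / 185 = 0.295 mm per year.
Specimen B: 206 bands at 2 per year is 206 / 2 = 103 years. B's length ≈ 0.295 × 103 = 30.4 mm.

30.4 mm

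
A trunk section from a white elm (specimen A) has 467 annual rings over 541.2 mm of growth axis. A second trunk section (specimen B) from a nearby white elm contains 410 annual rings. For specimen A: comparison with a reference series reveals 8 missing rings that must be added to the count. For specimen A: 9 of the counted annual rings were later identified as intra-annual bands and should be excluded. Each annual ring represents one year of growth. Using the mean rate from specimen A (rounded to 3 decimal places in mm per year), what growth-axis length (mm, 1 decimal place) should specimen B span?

476.0 mm

Specimen A: adjusted count: 467 − 9 + 8 = 466 annual rings.
A: Extension rate ≈ 541.2 / 466 = 1.161 mm per year.
B's length ≈ 1.161 × 410 = 476.0 mm.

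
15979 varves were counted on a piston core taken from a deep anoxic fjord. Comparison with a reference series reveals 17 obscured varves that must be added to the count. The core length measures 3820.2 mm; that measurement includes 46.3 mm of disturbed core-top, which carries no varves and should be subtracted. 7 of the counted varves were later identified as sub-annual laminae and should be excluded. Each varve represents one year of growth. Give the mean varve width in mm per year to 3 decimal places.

0.236 mm per year

Correcting the raw count gives 15979 − 7 + 17 = 15989 true varves.
Removing the 46.3 mm offcut leaves 3820.2 − 46.3 = 3773.9 mm.
Mean rate = 3773.9 mm / 15989 years ≈ 0.236 mm per year.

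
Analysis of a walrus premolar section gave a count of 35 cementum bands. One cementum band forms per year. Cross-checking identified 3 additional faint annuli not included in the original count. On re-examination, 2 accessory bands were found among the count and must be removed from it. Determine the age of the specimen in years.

36 years

True cementum band count = 35 − 2 + 3 = 36.
At one cementum band per year, that is 36 years.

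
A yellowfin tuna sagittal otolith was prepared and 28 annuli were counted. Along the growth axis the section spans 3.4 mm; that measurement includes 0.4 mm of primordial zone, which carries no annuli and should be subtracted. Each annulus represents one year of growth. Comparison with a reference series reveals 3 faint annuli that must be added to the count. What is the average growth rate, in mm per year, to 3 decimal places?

0.097 mm per year

Adjusted count: 28 + 3 = 31 annuli.
Removing the 0.4 mm offcut leaves 3.4 − 0.4 = 3.0 mm.
Extension rate ≈ 3.0 / 31 = 0.097 mm per year.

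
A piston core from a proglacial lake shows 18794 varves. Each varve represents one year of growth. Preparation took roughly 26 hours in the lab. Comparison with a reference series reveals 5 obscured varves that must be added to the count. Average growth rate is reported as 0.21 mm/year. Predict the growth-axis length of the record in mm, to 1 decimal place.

3947.8 mm

Correcting the raw count gives 18794 + 5 = 18799 true varves.
Predicted length = 0.21 mm/year × 18799 years = 3947.8 mm.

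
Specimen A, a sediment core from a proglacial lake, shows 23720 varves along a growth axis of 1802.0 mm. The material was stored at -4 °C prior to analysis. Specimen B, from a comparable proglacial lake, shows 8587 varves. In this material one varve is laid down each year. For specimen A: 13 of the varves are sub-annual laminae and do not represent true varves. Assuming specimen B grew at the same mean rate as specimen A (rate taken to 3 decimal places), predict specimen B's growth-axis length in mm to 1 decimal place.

Specimen A: true varve count = 23720 − 13 = 23707.
A: Extension rate ≈ 1802.0 / 23707 = 0.076 mm/year.
B's length ≈ 0.076 × 8587 = 652.6 mm.

652.6 mm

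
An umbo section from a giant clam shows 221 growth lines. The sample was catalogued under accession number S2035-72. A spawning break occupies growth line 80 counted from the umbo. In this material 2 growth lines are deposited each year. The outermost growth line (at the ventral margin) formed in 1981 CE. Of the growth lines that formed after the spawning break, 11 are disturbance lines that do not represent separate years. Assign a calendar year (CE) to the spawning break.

1916 CE

The spawning break sits at growth line 80 from the umbo, so 221 − 80 = 141 growth lines formed after it.
141 − 11 false = 130 true growth lines after the spawning break.
130 growth lines at 2 per year is 130 / 2 = 65 years.
The growth line at the ventral margin is 1981 CE, so the spawning break dates to 1981 − 65 = 1916 CE.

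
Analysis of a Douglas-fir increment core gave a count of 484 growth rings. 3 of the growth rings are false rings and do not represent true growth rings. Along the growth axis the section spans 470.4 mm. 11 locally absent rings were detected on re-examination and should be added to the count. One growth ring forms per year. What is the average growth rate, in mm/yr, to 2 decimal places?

True growth ring count = 484 − 3 + 11 = 492.
Mean rate = 470.4 mm / 492 years ≈ 0.96 mm/yr.

0.96 mm/yr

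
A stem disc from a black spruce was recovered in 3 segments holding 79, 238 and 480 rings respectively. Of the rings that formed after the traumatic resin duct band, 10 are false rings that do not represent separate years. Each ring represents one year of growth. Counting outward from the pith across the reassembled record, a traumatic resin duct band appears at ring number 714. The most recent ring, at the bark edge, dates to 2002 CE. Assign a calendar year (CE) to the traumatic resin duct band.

1929 CE

Total rings = 79 + 238 + 480 = 797.
797 − 714 = 83 rings lie beyond the traumatic resin duct band toward the bark edge.
Removing the 10 false rings leaves 83 − 10 = 73 true rings beyond the traumatic resin duct band.
The ring at the bark edge is 2002 CE, so the traumatic resin duct band dates to 2002 − 73 = 1929 CE.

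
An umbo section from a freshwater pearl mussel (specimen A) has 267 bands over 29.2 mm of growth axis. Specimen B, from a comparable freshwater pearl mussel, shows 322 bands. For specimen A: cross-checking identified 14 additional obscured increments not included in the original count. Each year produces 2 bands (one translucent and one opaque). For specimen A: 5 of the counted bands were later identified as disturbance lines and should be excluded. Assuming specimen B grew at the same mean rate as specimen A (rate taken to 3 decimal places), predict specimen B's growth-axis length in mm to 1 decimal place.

34.1 mm

Specimen A: true band count = 267 − 5 + 14 = 276.
Specimen A: 276 bands at 2 per year is 276 / 2 = 138 years.
A: Mean rate = 29.2 mm / 138 years ≈ 0.212 mm/year.
Specimen B: dividing by 2 bands per year: 322 / 2 = 161 years. B's length ≈ 0.212 × 161 = 34.1 mm.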